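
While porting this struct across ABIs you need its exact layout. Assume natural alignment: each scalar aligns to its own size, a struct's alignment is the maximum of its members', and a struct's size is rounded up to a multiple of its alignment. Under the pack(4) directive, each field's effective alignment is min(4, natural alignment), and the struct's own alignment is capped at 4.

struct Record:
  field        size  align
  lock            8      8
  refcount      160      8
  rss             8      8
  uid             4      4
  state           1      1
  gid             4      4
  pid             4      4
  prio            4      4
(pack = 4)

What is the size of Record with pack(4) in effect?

196

lock at 0 (size 8, align 4) → ends 8
refcount at 8 (size 160, align 4) → ends 168
rss at 168 (size 8, align 4) → ends 176
uid at 176 (size 4, align 4) → ends 180
state at 180 (size 1, align 1) → ends 181
pad 3 to align 4 for gid
gid at 184 (size 4, align 4) → ends 188
pid at 188 (size 4, align 4) → ends 192
prio at 192 (size 4, align 4) → ends 196
total 196 bytes, alignment 4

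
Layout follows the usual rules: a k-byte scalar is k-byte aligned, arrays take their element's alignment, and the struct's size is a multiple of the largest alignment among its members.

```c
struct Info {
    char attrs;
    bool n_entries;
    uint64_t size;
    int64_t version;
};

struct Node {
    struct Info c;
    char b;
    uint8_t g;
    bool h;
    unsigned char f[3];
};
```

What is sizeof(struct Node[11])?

Info: @0: attrs [1B, align 1] → 1; @1: n_entries [1B, align 1] → 2; +6 pad (align 8); @8: size [8B, align 8] → 16; @16: version [8B, align 8] → 24; size 24, align 8
@0: c [24B, align 8] → 24
@24: b [1B, align 1] → 25
@25: g [1B, align 1] → 26
@26: h [1B, align 1] → 27
@27: f [3B, align 1] → 30
+2 tail pad (align 8)
size 32, align 8
array of 11: 11 × 32 = 352

352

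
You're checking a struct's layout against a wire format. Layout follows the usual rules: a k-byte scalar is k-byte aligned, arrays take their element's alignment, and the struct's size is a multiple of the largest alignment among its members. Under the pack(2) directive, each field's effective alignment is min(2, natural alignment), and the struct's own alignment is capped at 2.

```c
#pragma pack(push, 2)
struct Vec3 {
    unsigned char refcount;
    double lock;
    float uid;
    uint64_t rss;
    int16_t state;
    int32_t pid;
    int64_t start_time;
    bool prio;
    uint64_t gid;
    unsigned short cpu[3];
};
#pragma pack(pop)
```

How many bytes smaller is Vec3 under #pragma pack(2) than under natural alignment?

20

natural layout:
  0..1  refcount  (1B, 1-aligned)
  1..8  -- padding (7B)
  8..16  lock  (8B, 8-aligned)
  16..20  uid  (4B, 4-aligned)
  20..24  -- padding (4B)
  24..32  rss  (8B, 8-aligned)
  32..34  state  (2B, 2-aligned)
  34..36  -- padding (2B)
  36..40  pid  (4B, 4-aligned)
  40..48  start_time  (8B, 8-aligned)
  48..49  prio  (1B, 1-aligned)
  49..56  -- padding (7B)
  56..64  gid  (8B, 8-aligned)
  64..70  cpu  (6B, 2-aligned)
  70..72  -- tail padding (2B)
  sizeof = 72, alignof = 8
packed(2) layout:
  0..1  refcount  (1B, 1-aligned)
  1..2  -- padding (1B)
  2..10  lock  (8B, 2-aligned)
  10..14  uid  (4B, 2-aligned)
  14..22  rss  (8B, 2-aligned)
  22..24  state  (2B, 2-aligned)
  24..28  pid  (4B, 2-aligned)
  28..36  start_time  (8B, 2-aligned)
  36..37  prio  (1B, 1-aligned)
  37..38  -- padding (1B)
  38..46  gid  (8B, 2-aligned)
  46..52  cpu  (6B, 2-aligned)
  sizeof = 52, alignof = 2
72 − 52 = 20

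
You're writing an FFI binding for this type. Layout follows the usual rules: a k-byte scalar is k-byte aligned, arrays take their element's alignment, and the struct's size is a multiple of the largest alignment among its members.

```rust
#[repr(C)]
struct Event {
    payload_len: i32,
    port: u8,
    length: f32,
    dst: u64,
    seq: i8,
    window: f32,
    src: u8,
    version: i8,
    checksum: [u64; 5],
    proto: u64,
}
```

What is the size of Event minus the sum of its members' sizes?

payload_len at 0 (size 4, align 4) → ends 4
port at 4 (size 1, align 1) → ends 5
pad 3 to align 4 for length
length at 8 (size 4, align 4) → ends 12
pad 4 to align 8 for dst
dst at 16 (size 8, align 8) → ends 24
seq at 24 (size 1, align 1) → ends 25
pad 3 to align 4 for window
window at 28 (size 4, align 4) → ends 32
src at 32 (size 1, align 1) → ends 33
version at 33 (size 1, align 1) → ends 34
pad 6 to align 8 for checksum
checksum at 40 (size 40, align 8) → ends 80
proto at 80 (size 8, align 8) → ends 88
total 88 bytes, alignment 8
data bytes 72, size 88 → padding 16

16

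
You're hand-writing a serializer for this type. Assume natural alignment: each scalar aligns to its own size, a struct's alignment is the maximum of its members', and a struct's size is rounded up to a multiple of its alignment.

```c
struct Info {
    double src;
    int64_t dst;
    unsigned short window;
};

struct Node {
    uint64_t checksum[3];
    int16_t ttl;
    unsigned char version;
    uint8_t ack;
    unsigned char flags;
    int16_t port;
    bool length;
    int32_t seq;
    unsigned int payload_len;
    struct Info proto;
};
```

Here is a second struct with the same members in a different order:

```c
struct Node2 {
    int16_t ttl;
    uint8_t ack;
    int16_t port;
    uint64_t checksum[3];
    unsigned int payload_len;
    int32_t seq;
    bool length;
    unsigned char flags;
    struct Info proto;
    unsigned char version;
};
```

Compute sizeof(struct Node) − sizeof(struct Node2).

-8

Info: src at 0 (size 8, align 8) → ends 8; dst at 8 (size 8, align 8) → ends 16; window at 16 (size 2, align 2) → ends 18; tail pad 6 to reach multiple of 8; total 24 bytes, alignment 8
checksum at 0 (size 24, align 8) → ends 24
ttl at 24 (size 2, align 2) → ends 26
version at 26 (size 1, align 1) → ends 27
ack at 27 (size 1, align 1) → ends 28
flags at 28 (size 1, align 1) → ends 29
pad 1 to align 2 for port
port at 30 (size 2, align 2) → ends 32
length at 32 (size 1, align 1) → ends 33
pad 3 to align 4 for seq
seq at 36 (size 4, align 4) → ends 40
payload_len at 40 (size 4, align 4) → ends 44
pad 4 to align 8 for proto
proto at 48 (size 24, align 8) → ends 72
total 72 bytes, alignment 8
— Node2 —
ttl at 0 (size 2, align 2) → ends 2
ack at 2 (size 1, align 1) → ends 3
pad 1 to align 2 for port
port at 4 (size 2, align 2) → ends 6
pad 2 to align 8 for checksum
checksum at 8 (size 24, align 8) → ends 32
payload_len at 32 (size 4, align 4) → ends 36
seq at 36 (size 4, align 4) → ends 40
length at 40 (size 1, align 1) → ends 41
flags at 41 (size 1, align 1) → ends 42
pad 6 to align 8 for proto
proto at 48 (size 24, align 8) → ends 72
version at 72 (size 1, align 1) → ends 73
tail pad 7 to reach multiple of 8
total 80 bytes, alignment 8
72 − 80 = -8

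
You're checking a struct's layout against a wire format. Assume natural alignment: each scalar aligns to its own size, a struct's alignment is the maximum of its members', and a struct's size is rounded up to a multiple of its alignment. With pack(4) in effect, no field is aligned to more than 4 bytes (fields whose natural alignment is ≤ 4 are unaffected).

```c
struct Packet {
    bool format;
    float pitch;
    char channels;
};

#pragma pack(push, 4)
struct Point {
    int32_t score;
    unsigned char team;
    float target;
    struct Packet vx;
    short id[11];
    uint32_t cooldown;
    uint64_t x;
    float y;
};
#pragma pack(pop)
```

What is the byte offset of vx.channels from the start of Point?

Packet: @0: format [1B, align 1] → 1; +3 pad (align 4); @4: pitch [4B, align 4] → 8; @8: channels [1B, align 1] → 9; +3 tail pad (align 4); size 12, align 4
@0: score [4B, align 4] → 4
@4: team [1B, align 1] → 5
+3 pad (align 4)
@8: target [4B, align 4] → 12
@12: vx [12B, align 4] → 24
within Packet: channels at 8
12 + 8 = 20

20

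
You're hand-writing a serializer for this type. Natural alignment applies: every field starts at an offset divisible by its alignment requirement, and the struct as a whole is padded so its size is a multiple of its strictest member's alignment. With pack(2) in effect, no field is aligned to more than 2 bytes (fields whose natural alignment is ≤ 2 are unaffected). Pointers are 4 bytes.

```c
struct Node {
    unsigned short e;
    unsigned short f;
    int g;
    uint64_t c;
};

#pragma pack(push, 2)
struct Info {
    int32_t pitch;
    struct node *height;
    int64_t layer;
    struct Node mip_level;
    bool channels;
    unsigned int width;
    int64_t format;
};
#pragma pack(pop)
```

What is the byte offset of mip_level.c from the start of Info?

24

Node: e at 0 (size 2, align 2) → ends 2; f at 2 (size 2, align 2) → ends 4; g at 4 (size 4, align 4) → ends 8; c at 8 (size 8, align 8) → ends 16; total 16 bytes, alignment 8
pitch at 0 (size 4, align 2) → ends 4
height at 4 (size 4, align 2) → ends 8
layer at 8 (size 8, align 2) → ends 16
mip_level at 16 (size 16, align 2) → ends 32
within Node: c at 8
16 + 8 = 24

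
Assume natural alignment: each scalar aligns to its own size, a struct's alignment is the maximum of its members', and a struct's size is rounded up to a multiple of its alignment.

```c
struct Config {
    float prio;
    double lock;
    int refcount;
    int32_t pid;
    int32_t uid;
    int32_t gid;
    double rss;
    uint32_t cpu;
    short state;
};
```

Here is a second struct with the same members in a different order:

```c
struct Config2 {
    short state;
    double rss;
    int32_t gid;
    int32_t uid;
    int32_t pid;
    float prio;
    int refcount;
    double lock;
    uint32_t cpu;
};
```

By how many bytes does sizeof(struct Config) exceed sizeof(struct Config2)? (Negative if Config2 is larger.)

prio at 0 (size 4, align 4) → ends 4
pad 4 to align 8 for lock
lock at 8 (size 8, align 8) → ends 16
refcount at 16 (size 4, align 4) → ends 20
pid at 20 (size 4, align 4) → ends 24
uid at 24 (size 4, align 4) → ends 28
gid at 28 (size 4, align 4) → ends 32
rss at 32 (size 8, align 8) → ends 40
cpu at 40 (size 4, align 4) → ends 44
state at 44 (size 2, align 2) → ends 46
tail pad 2 to reach multiple of 8
total 48 bytes, alignment 8
— Config2 —
state at 0 (size 2, align 2) → ends 2
pad 6 to align 8 for rss
rss at 8 (size 8, align 8) → ends 16
gid at 16 (size 4, align 4) → ends 20
uid at 20 (size 4, align 4) → ends 24
pid at 24 (size 4, align 4) → ends 28
prio at 28 (size 4, align 4) → ends 32
refcount at 32 (size 4, align 4) → ends 36
pad 4 to align 8 for lock
lock at 40 (size 8, align 8) → ends 48
cpu at 48 (size 4, align 4) → ends 52
tail pad 4 to reach multiple of 8
total 56 bytes, alignment 8
48 − 56 = -8

-8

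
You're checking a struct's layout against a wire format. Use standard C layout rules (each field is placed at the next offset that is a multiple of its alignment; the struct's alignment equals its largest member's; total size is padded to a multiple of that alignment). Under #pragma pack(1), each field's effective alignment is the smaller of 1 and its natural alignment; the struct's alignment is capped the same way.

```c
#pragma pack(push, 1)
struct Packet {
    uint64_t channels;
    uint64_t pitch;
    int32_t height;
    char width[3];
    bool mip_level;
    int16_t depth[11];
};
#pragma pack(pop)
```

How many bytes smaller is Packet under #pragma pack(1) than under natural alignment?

natural layout:
  0..8  channels  (8B, 8-aligned)
  8..16  pitch  (8B, 8-aligned)
  16..20  height  (4B, 4-aligned)
  20..23  width  (3B, 1-aligned)
  23..24  mip_level  (1B, 1-aligned)
  24..46  depth  (22B, 2-aligned)
  46..48  -- tail padding (2B)
  sizeof = 48, alignof = 8
packed(1) layout:
  0..8  channels  (8B, 1-aligned)
  8..16  pitch  (8B, 1-aligned)
  16..20  height  (4B, 1-aligned)
  20..23  width  (3B, 1-aligned)
  23..24  mip_level  (1B, 1-aligned)
  24..46  depth  (22B, 1-aligned)
  sizeof = 46, alignof = 1
48 − 46 = 2

2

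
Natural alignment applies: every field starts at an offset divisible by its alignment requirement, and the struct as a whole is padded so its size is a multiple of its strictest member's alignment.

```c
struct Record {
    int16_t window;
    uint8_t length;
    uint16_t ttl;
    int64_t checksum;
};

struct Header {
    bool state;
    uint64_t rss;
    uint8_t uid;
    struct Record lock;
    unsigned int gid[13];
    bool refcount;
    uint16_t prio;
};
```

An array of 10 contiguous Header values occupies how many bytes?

Record: 0..2  window  (2B, 2-aligned); 2..3  length  (1B, 1-aligned); 3..4  -- padding (1B); 4..6  ttl  (2B, 2-aligned); 6..8  -- padding (2B); 8..16  checksum  (8B, 8-aligned); sizeof = 16, alignof = 8
0..1  state  (1B, 1-aligned)
1..8  -- padding (7B)
8..16  rss  (8B, 8-aligned)
16..17  uid  (1B, 1-aligned)
17..24  -- padding (7B)
24..40  lock  (16B, 8-aligned)
40..92  gid  (52B, 4-aligned)
92..93  refcount  (1B, 1-aligned)
93..94  -- padding (1B)
94..96  prio  (2B, 2-aligned)
sizeof = 96, alignof = 8
array of 10: 10 × 96 = 960

960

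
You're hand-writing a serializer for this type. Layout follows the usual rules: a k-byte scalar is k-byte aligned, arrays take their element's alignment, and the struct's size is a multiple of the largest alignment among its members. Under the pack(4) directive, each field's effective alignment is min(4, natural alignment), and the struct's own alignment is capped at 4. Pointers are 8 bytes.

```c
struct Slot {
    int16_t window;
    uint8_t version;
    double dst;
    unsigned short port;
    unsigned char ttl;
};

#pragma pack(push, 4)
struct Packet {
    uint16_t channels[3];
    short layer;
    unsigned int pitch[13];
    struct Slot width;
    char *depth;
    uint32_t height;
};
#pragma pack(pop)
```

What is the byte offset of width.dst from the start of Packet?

Slot: window at 0 (size 2, align 2) → ends 2; version at 2 (size 1, align 1) → ends 3; pad 5 to align 8 for dst; dst at 8 (size 8, align 8) → ends 16; port at 16 (size 2, align 2) → ends 18; ttl at 18 (size 1, align 1) → ends 19; tail pad 5 to reach multiple of 8; total 24 bytes, alignment 8
channels at 0 (size 6, align 2) → ends 6
layer at 6 (size 2, align 2) → ends 8
pitch at 8 (size 52, align 4) → ends 60
width at 60 (size 24, align 4) → ends 84
within Slot: dst at 8
60 + 8 = 68

68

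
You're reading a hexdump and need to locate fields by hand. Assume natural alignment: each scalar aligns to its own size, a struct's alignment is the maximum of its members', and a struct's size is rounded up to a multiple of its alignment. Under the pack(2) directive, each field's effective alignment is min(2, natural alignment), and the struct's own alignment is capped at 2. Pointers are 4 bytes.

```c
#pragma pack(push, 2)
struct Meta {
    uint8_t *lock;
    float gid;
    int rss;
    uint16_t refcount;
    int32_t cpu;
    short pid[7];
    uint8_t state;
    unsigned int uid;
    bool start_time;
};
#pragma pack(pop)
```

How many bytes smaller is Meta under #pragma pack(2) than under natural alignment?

natural layout:
  @0: lock [4B, align 4] → 4
  @4: gid [4B, align 4] → 8
  @8: rss [4B, align 4] → 12
  @12: refcount [2B, align 2] → 14
  +2 pad (align 4)
  @16: cpu [4B, align 4] → 20
  @20: pid [14B, align 2] → 34
  @34: state [1B, align 1] → 35
  +1 pad (align 4)
  @36: uid [4B, align 4] → 40
  @40: start_time [1B, align 1] → 41
  +3 tail pad (align 4)
  size 44, align 4
packed(2) layout:
  @0: lock [4B, align 2] → 4
  @4: gid [4B, align 2] → 8
  @8: rss [4B, align 2] → 12
  @12: refcount [2B, align 2] → 14
  @14: cpu [4B, align 2] → 18
  @18: pid [14B, align 2] → 32
  @32: state [1B, align 1] → 33
  +1 pad (align 2)
  @34: uid [4B, align 2] → 38
  @38: start_time [1B, align 1] → 39
  +1 tail pad (align 2)
  size 40, align 2
44 − 40 = 4

4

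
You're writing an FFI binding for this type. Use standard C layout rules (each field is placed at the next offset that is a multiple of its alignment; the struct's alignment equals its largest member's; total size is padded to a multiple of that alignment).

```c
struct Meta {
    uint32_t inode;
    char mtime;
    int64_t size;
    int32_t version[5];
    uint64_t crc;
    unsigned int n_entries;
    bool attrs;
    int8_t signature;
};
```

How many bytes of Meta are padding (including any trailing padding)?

9

0..4  inode  (4B, 4-aligned)
4..5  mtime  (1B, 1-aligned)
5..8  -- padding (3B)
8..16  size  (8B, 8-aligned)
16..36  version  (20B, 4-aligned)
36..40  -- padding (4B)
40..48  crc  (8B, 8-aligned)
48..52  n_entries  (4B, 4-aligned)
52..53  attrs  (1B, 1-aligned)
53..54  signature  (1B, 1-aligned)
54..56  -- tail padding (2B)
sizeof = 56, alignof = 8
data bytes 47, size 56 → padding 9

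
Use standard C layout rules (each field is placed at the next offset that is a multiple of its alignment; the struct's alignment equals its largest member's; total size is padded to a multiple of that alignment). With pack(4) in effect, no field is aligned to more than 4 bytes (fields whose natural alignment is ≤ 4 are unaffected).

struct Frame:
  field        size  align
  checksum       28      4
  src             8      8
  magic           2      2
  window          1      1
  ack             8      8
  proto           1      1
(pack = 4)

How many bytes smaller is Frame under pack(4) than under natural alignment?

natural layout:
  checksum at 0 (size 28, align 4) → ends 28
  pad 4 to align 8 for src
  src at 32 (size 8, align 8) → ends 40
  magic at 40 (size 2, align 2) → ends 42
  window at 42 (size 1, align 1) → ends 43
  pad 5 to align 8 for ack
  ack at 48 (size 8, align 8) → ends 56
  proto at 56 (size 1, align 1) → ends 57
  tail pad 7 to reach multiple of 8
  total 64 bytes, alignment 8
packed(4) layout:
  checksum at 0 (size 28, align 4) → ends 28
  src at 28 (size 8, align 4) → ends 36
  magic at 36 (size 2, align 2) → ends 38
  window at 38 (size 1, align 1) → ends 39
  pad 1 to align 4 for ack
  ack at 40 (size 8, align 4) → ends 48
  proto at 48 (size 1, align 1) → ends 49
  tail pad 3 to reach multiple of 4
  total 52 bytes, alignment 4
64 − 52 = 12

12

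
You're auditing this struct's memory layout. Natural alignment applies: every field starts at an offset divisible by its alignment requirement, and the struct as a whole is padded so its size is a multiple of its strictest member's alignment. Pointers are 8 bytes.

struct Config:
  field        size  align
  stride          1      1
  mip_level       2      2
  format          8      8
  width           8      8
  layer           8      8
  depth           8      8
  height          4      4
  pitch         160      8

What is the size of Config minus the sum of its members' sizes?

@0: stride [1B, align 1] → 1
+1 pad (align 2)
@2: mip_level [2B, align 2] → 4
+4 pad (align 8)
@8: format [8B, align 8] → 16
@16: width [8B, align 8] → 24
@24: layer [8B, align 8] → 32
@32: depth [8B, align 8] → 40
@40: height [4B, align 4] → 44
+4 pad (align 8)
@48: pitch [160B, align 8] → 208
size 208, align 8
data bytes 199, size 208 → padding 9

9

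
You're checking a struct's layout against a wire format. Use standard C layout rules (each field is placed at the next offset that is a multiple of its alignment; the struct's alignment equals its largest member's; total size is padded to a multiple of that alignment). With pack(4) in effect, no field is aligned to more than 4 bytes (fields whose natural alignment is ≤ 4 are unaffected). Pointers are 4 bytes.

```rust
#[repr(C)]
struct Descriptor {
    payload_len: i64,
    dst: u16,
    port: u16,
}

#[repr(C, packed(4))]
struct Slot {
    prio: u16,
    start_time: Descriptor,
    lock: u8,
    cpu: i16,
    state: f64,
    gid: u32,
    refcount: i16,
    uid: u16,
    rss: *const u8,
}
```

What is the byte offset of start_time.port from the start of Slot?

Descriptor: 0..8  payload_len  (8B, 8-aligned); 8..10  dst  (2B, 2-aligned); 10..12  port  (2B, 2-aligned); 12..16  -- tail padding (4B); sizeof = 16, alignof = 8
0..2  prio  (2B, 2-aligned)
2..4  -- padding (2B)
4..20  start_time  (16B, 4-aligned)
within Descriptor: port at 10
4 + 10 = 14

14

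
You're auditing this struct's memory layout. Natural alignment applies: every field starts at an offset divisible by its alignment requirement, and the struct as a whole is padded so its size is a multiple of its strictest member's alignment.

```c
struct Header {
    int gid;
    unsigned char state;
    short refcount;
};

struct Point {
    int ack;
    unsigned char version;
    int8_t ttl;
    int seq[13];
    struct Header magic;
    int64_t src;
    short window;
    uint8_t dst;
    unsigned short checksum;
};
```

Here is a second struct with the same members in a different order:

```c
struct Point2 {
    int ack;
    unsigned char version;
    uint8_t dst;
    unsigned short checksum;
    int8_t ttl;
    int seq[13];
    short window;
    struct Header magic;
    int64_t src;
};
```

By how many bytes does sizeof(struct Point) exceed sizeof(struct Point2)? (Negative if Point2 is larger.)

0

Header: @0: gid [4B, align 4] → 4; @4: state [1B, align 1] → 5; +1 pad (align 2); @6: refcount [2B, align 2] → 8; size 8, align 4
@0: ack [4B, align 4] → 4
@4: version [1B, align 1] → 5
@5: ttl [1B, align 1] → 6
+2 pad (align 4)
@8: seq [52B, align 4] → 60
@60: magic [8B, align 4] → 68
+4 pad (align 8)
@72: src [8B, align 8] → 80
@80: window [2B, align 2] → 82
@82: dst [1B, align 1] → 83
+1 pad (align 2)
@84: checksum [2B, align 2] → 86
+2 tail pad (align 8)
size 88, align 8
— Point2 —
@0: ack [4B, align 4] → 4
@4: version [1B, align 1] → 5
@5: dst [1B, align 1] → 6
@6: checksum [2B, align 2] → 8
@8: ttl [1B, align 1] → 9
+3 pad (align 4)
@12: seq [52B, align 4] → 64
@64: window [2B, align 2] → 66
+2 pad (align 4)
@68: magic [8B, align 4] → 76
+4 pad (align 8)
@80: src [8B, align 8] → 88
size 88, align 8
88 − 88 = 0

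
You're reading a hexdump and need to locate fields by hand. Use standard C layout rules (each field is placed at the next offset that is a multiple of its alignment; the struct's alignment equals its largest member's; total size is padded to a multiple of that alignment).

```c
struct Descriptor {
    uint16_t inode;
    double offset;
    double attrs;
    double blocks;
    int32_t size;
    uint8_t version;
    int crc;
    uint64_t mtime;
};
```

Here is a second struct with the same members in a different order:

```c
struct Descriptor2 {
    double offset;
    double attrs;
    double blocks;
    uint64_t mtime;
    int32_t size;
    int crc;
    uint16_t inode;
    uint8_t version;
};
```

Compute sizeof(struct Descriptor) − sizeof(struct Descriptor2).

@0: inode [2B, align 2] → 2
+6 pad (align 8)
@8: offset [8B, align 8] → 16
@16: attrs [8B, align 8] → 24
@24: blocks [8B, align 8] → 32
@32: size [4B, align 4] → 36
@36: version [1B, align 1] → 37
+3 pad (align 4)
@40: crc [4B, align 4] → 44
+4 pad (align 8)
@48: mtime [8B, align 8] → 56
size 56, align 8
— Descriptor2 —
@0: offset [8B, align 8] → 8
@8: attrs [8B, align 8] → 16
@16: blocks [8B, align 8] → 24
@24: mtime [8B, align 8] → 32
@32: size [4B, align 4] → 36
@36: crc [4B, align 4] → 40
@40: inode [2B, align 2] → 42
@42: version [1B, align 1] → 43
+5 tail pad (align 8)
size 48, align 8
56 − 48 = 8

8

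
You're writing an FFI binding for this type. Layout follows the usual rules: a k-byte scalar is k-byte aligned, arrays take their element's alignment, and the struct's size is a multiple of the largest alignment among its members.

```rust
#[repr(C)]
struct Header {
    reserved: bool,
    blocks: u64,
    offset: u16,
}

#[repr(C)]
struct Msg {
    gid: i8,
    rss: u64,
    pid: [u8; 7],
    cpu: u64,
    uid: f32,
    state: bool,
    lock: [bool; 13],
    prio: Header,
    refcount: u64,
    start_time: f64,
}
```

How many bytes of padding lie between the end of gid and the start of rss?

7

Header: reserved at 0 (size 1, align 1) → ends 1; pad 7 to align 8 for blocks; blocks at 8 (size 8, align 8) → ends 16; offset at 16 (size 2, align 2) → ends 18; tail pad 6 to reach multiple of 8; total 24 bytes, alignment 8
gid at 0 (size 1, align 1) → ends 1
pad 7 to align 8 for rss
rss at 8 (size 8, align 8) → ends 16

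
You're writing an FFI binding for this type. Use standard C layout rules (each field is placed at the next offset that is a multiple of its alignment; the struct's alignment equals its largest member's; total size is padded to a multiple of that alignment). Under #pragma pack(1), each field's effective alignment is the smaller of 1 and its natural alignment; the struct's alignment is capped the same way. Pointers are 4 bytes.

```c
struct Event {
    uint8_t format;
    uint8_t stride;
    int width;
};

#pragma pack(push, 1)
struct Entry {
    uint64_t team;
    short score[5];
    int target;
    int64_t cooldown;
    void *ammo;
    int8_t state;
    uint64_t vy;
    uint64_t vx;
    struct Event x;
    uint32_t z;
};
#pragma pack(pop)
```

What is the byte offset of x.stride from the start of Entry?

Event: 0..1  format  (1B, 1-aligned); 1..2  stride  (1B, 1-aligned); 2..4  -- padding (2B); 4..8  width  (4B, 4-aligned); sizeof = 8, alignof = 4
0..8  team  (8B, 1-aligned)
8..18  score  (10B, 1-aligned)
18..22  target  (4B, 1-aligned)
22..30  cooldown  (8B, 1-aligned)
30..34  ammo  (4B, 1-aligned)
34..35  state  (1B, 1-aligned)
35..43  vy  (8B, 1-aligned)
43..51  vx  (8B, 1-aligned)
51..59  x  (8B, 1-aligned)
within Event: stride at 1
51 + 1 = 52

52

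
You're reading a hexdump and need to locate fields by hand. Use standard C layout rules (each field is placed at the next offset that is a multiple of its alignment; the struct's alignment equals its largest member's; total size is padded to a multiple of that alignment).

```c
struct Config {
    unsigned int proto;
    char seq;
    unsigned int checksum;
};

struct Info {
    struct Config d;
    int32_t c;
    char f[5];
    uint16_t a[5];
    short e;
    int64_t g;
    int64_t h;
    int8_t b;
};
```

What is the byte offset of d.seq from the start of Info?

Config: 0..4  proto  (4B, 4-aligned); 4..5  seq  (1B, 1-aligned); 5..8  -- padding (3B); 8..12  checksum  (4B, 4-aligned); sizeof = 12, alignof = 4
0..12  d  (12B, 4-aligned)
within Config: seq at 4
0 + 4 = 4

4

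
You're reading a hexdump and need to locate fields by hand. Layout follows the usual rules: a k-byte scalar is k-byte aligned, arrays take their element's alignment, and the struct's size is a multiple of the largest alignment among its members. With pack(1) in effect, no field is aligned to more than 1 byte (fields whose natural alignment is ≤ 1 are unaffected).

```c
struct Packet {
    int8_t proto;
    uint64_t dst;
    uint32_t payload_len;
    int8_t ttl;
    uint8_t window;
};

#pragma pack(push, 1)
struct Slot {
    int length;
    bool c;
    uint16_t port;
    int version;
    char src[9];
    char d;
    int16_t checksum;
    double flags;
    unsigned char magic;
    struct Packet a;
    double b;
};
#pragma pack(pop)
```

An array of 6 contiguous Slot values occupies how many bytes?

Packet: proto at 0 (size 1, align 1) → ends 1; pad 7 to align 8 for dst; dst at 8 (size 8, align 8) → ends 16; payload_len at 16 (size 4, align 4) → ends 20; ttl at 20 (size 1, align 1) → ends 21; window at 21 (size 1, align 1) → ends 22; tail pad 2 to reach multiple of 8; total 24 bytes, alignment 8
length at 0 (size 4, align 1) → ends 4
c at 4 (size 1, align 1) → ends 5
port at 5 (size 2, align 1) → ends 7
version at 7 (size 4, align 1) → ends 11
src at 11 (size 9, align 1) → ends 20
d at 20 (size 1, align 1) → ends 21
checksum at 21 (size 2, align 1) → ends 23
flags at 23 (size 8, align 1) → ends 31
magic at 31 (size 1, align 1) → ends 32
a at 32 (size 24, align 1) → ends 56
b at 56 (size 8, align 1) → ends 64
total 64 bytes, alignment 1
array of 6: 6 × 64 = 384

384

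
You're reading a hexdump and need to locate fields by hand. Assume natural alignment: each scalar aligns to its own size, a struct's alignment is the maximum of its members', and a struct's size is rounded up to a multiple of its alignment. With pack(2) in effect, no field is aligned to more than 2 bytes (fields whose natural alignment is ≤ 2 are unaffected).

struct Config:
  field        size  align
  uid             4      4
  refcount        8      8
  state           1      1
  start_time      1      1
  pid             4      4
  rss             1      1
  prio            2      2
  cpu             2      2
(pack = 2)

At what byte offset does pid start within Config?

14

@0: uid [4B, align 2] → 4
@4: refcount [8B, align 2] → 12
@12: state [1B, align 1] → 13
@13: start_time [1B, align 1] → 14
@14: pid [4B, align 2] → 18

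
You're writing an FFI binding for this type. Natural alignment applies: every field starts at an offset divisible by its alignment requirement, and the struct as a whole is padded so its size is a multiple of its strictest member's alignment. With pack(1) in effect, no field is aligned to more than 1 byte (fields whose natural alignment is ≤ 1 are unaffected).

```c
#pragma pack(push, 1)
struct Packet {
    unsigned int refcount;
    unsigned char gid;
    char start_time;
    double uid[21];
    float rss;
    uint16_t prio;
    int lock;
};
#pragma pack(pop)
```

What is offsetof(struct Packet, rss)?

@0: refcount [4B, align 1] → 4
@4: gid [1B, align 1] → 5
@5: start_time [1B, align 1] → 6
@6: uid [168B, align 1] → 174
@174: rss [4B, align 1] → 178

174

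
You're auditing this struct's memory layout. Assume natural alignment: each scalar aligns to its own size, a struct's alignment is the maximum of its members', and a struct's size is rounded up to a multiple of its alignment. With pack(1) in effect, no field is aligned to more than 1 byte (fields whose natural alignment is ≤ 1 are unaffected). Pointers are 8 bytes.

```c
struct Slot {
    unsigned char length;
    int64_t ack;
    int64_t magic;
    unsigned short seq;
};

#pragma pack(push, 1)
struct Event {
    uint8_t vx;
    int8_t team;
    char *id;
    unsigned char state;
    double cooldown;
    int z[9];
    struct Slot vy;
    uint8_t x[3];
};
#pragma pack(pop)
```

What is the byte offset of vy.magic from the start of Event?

Slot: 0..1  length  (1B, 1-aligned); 1..8  -- padding (7B); 8..16  ack  (8B, 8-aligned); 16..24  magic  (8B, 8-aligned); 24..26  seq  (2B, 2-aligned); 26..32  -- tail padding (6B); sizeof = 32, alignof = 8
0..1  vx  (1B, 1-aligned)
1..2  team  (1B, 1-aligned)
2..10  id  (8B, 1-aligned)
10..11  state  (1B, 1-aligned)
11..19  cooldown  (8B, 1-aligned)
19..55  z  (36B, 1-aligned)
55..87  vy  (32B, 1-aligned)
within Slot: magic at 16
55 + 16 = 71

71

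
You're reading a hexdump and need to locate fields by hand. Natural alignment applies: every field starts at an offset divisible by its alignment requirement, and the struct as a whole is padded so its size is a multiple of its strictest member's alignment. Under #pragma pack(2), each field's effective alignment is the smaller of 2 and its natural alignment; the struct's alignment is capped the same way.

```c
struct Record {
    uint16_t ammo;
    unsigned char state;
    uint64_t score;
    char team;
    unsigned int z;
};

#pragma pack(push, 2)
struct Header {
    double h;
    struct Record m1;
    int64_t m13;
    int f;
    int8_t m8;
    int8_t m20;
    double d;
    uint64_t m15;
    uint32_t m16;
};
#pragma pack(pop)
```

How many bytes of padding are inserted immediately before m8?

Record: ammo at 0 (size 2, align 2) → ends 2; state at 2 (size 1, align 1) → ends 3; pad 5 to align 8 for score; score at 8 (size 8, align 8) → ends 16; team at 16 (size 1, align 1) → ends 17; pad 3 to align 4 for z; z at 20 (size 4, align 4) → ends 24; total 24 bytes, alignment 8
h at 0 (size 8, align 2) → ends 8
m1 at 8 (size 24, align 2) → ends 32
m13 at 32 (size 8, align 2) → ends 40
f at 40 (size 4, align 2) → ends 44
m8 at 44 (size 1, align 1) → ends 45

0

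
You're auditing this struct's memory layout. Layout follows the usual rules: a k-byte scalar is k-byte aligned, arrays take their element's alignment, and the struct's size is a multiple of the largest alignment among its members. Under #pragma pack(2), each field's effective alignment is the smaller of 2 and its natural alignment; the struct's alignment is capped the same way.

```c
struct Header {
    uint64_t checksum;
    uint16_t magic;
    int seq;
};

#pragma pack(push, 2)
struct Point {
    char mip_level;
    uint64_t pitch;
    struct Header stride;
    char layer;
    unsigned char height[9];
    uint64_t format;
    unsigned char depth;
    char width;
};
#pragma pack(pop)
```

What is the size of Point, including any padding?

46

Header: checksum at 0 (size 8, align 8) → ends 8; magic at 8 (size 2, align 2) → ends 10; pad 2 to align 4 for seq; seq at 12 (size 4, align 4) → ends 16; total 16 bytes, alignment 8
mip_level at 0 (size 1, align 1) → ends 1
pad 1 to align 2 for pitch
pitch at 2 (size 8, align 2) → ends 10
stride at 10 (size 16, align 2) → ends 26
layer at 26 (size 1, align 1) → ends 27
height at 27 (size 9, align 1) → ends 36
format at 36 (size 8, align 2) → ends 44
depth at 44 (size 1, align 1) → ends 45
width at 45 (size 1, align 1) → ends 46
total 46 bytes, alignment 2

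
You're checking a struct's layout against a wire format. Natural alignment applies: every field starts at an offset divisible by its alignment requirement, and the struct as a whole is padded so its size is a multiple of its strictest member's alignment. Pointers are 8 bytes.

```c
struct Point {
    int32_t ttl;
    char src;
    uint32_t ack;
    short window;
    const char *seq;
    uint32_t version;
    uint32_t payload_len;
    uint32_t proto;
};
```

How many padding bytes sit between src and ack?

3

ttl at 0 (size 4, align 4) → ends 4
src at 4 (size 1, align 1) → ends 5
pad 3 to align 4 for ack
ack at 8 (size 4, align 4) → ends 12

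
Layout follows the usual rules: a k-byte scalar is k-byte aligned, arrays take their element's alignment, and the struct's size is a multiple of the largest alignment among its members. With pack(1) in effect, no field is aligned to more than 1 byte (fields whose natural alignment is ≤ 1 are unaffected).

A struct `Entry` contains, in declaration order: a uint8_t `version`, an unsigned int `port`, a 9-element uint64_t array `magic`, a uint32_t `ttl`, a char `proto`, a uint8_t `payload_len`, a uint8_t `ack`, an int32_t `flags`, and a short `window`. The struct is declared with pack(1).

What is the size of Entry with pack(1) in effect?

0..1  version  (1B, 1-aligned)
1..5  port  (4B, 1-aligned)
5..77  magic  (72B, 1-aligned)
77..81  ttl  (4B, 1-aligned)
81..82  proto  (1B, 1-aligned)
82..83  payload_len  (1B, 1-aligned)
83..84  ack  (1B, 1-aligned)
84..88  flags  (4B, 1-aligned)
88..90  window  (2B, 1-aligned)
sizeof = 90, alignof = 1

90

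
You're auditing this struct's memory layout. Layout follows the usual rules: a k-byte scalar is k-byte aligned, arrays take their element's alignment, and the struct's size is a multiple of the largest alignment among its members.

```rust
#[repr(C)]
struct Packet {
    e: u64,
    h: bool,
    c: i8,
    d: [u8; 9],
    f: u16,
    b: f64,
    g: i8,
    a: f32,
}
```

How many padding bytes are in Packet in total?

6

0..8  e  (8B, 8-aligned)
8..9  h  (1B, 1-aligned)
9..10  c  (1B, 1-aligned)
10..19  d  (9B, 1-aligned)
19..20  -- padding (1B)
20..22  f  (2B, 2-aligned)
22..24  -- padding (2B)
24..32  b  (8B, 8-aligned)
32..33  g  (1B, 1-aligned)
33..36  -- padding (3B)
36..40  a  (4B, 4-aligned)
sizeof = 40, alignof = 8
data bytes 34, size 40 → padding 6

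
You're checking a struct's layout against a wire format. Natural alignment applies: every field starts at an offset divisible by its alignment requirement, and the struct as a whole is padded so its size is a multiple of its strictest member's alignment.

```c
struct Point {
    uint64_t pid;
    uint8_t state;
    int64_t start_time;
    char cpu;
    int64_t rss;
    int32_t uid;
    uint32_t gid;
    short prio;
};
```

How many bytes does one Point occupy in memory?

56 bytes

pid at 0 (size 8, align 8) → ends 8
state at 8 (size 1, align 1) → ends 9
pad 7 to align 8 for start_time
start_time at 16 (size 8, align 8) → ends 24
cpu at 24 (size 1, align 1) → ends 25
pad 7 to align 8 for rss
rss at 32 (size 8, align 8) → ends 40
uid at 40 (size 4, align 4) → ends 44
gid at 44 (size 4, align 4) → ends 48
prio at 48 (size 2, align 2) → ends 50
tail pad 6 to reach multiple of 8
total 56 bytes, alignment 8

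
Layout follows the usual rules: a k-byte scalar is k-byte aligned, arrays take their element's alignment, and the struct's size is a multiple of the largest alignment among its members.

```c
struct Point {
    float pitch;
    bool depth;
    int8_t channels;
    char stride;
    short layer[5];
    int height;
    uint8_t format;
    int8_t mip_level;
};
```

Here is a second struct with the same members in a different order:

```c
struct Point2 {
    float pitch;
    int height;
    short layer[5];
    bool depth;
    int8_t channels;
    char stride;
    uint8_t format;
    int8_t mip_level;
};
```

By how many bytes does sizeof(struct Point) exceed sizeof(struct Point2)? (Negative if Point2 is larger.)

4

@0: pitch [4B, align 4] → 4
@4: depth [1B, align 1] → 5
@5: channels [1B, align 1] → 6
@6: stride [1B, align 1] → 7
+1 pad (align 2)
@8: layer [10B, align 2] → 18
+2 pad (align 4)
@20: height [4B, align 4] → 24
@24: format [1B, align 1] → 25
@25: mip_level [1B, align 1] → 26
+2 tail pad (align 4)
size 28, align 4
— Point2 —
@0: pitch [4B, align 4] → 4
@4: height [4B, align 4] → 8
@8: layer [10B, align 2] → 18
@18: depth [1B, align 1] → 19
@19: channels [1B, align 1] → 20
@20: stride [1B, align 1] → 21
@21: format [1B, align 1] → 22
@22: mip_level [1B, align 1] → 23
+1 tail pad (align 4)
size 24, align 4
28 − 24 = 4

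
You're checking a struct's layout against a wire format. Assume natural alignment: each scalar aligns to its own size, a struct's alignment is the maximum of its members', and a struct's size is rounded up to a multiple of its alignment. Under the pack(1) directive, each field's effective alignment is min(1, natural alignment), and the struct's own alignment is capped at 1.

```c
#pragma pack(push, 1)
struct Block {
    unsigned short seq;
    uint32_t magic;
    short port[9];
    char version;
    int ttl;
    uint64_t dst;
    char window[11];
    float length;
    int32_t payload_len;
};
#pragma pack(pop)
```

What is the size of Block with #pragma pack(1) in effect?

0..2  seq  (2B, 1-aligned)
2..6  magic  (4B, 1-aligned)
6..24  port  (18B, 1-aligned)
24..25  version  (1B, 1-aligned)
25..29  ttl  (4B, 1-aligned)
29..37  dst  (8B, 1-aligned)
37..48  window  (11B, 1-aligned)
48..52  length  (4B, 1-aligned)
52..56  payload_len  (4B, 1-aligned)
sizeof = 56, alignof = 1

56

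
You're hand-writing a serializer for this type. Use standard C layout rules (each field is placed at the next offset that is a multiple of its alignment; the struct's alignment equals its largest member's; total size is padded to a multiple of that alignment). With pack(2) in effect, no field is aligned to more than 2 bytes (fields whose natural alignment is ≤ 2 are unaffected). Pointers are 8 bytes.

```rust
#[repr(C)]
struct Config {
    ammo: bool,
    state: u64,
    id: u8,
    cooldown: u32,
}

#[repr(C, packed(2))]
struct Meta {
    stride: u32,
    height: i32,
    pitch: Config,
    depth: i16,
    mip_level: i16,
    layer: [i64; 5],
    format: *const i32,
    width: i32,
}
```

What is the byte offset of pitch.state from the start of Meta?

Config: 0..1  ammo  (1B, 1-aligned); 1..8  -- padding (7B); 8..16  state  (8B, 8-aligned); 16..17  id  (1B, 1-aligned); 17..20  -- padding (3B); 20..24  cooldown  (4B, 4-aligned); sizeof = 24, alignof = 8
0..4  stride  (4B, 2-aligned)
4..8  height  (4B, 2-aligned)
8..32  pitch  (24B, 2-aligned)
within Config: state at 8
8 + 8 = 16

16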